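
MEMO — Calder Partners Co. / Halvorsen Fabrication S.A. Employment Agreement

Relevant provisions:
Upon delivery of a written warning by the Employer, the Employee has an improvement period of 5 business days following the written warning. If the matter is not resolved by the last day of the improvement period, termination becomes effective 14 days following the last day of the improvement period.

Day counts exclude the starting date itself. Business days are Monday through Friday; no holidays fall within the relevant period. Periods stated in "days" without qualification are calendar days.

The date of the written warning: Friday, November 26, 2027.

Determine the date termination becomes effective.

December 17, 2027

The last day of the improvement period: 5 business days after Friday, November 26, 2027, skipping weekends — Nov 29, Nov 30, Dec 1, Dec 2, Dec 3 — lands on Friday, December 3, 2027.
The date termination becomes effective: 14 calendar days after December 3, 2027 is December 17, 2027.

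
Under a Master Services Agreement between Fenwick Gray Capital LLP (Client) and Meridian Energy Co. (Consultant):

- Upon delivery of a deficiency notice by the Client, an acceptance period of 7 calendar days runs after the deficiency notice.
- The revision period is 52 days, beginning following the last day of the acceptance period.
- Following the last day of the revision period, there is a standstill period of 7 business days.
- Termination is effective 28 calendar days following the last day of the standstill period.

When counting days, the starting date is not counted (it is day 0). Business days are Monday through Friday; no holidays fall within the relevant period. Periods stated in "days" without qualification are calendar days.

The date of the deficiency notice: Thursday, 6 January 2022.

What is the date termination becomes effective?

12 April 2022

The last day of the acceptance period: 7 calendar days after 6 January 2022 is 13 January 2022.
Adding 52 calendar days to 13 January 2022 gives 6 March 2022, which is the last day of the revision period.
The last day of the standstill period: 7 business days after Sunday, 6 March 2022, skipping weekends — Mar 7, Mar 8, Mar 9, Mar 10, Mar 11, Mar 14, Mar 15 — lands on Tuesday, 15 March 2022.
Adding 28 calendar days to 15 March 2022 gives 12 April 2022, which is the date termination becomes effective.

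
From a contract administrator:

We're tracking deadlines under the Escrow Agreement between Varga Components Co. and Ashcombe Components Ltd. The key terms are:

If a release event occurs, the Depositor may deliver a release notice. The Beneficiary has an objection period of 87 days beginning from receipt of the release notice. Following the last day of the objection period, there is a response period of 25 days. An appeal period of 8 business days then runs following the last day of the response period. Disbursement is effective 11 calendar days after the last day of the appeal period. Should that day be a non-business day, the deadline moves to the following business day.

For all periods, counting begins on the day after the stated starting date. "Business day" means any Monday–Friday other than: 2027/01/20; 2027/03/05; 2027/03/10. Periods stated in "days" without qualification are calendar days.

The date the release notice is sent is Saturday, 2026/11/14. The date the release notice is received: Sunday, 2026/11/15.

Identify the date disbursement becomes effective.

2027/03/29

The last day of the objection period: 87 calendar days after 2026/11/15 is 2027/02/10.
The last day of the response period: 2027/02/10 + 25 days = 2027/03/07.
The last day of the appeal period: 8 business days after Sunday, 2027/03/07, skipping weekends and the listed holiday on Mar 10 — Mar 8, Mar 9, Mar 11, Mar 12, Mar 15, Mar 16, Mar 17, Mar 18 — lands on Thursday, 2027/03/18.
The date disbursement becomes effective: 2027/03/18 + 11 days = 2027/03/29. 2027/03/29 is a Monday and is not a listed holiday, so no roll-forward applies.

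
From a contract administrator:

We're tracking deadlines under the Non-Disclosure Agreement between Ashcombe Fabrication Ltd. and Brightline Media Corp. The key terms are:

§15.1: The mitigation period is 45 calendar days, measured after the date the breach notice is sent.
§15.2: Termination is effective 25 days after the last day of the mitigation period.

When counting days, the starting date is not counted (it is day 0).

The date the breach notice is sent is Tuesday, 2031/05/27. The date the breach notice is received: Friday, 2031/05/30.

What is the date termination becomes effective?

The last day of the mitigation period: 45 calendar days after 2031/05/27 is 2031/07/11.
Adding 25 calendar days to 2031/07/11 gives 2031/08/05, which is the date termination becomes effective.

2031/08/05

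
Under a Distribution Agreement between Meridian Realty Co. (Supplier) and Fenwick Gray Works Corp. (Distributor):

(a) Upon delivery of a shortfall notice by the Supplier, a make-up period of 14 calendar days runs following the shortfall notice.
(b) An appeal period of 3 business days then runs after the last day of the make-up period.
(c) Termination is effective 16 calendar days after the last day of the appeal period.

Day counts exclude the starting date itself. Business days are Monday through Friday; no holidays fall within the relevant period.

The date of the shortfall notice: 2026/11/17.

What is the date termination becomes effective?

Adding 14 calendar days to 2026/11/17 gives 2026/12/01, which is the last day of the make-up period.
From Tuesday, 2026/12/01, 3 business days (Dec 2, Dec 3, Dec 4, skipping weekends) brings us to Friday, 2026/12/04, which is the last day of the appeal period.
The date termination becomes effective: 2026/12/04 + 16 days = 2026/12/20.

2026/12/20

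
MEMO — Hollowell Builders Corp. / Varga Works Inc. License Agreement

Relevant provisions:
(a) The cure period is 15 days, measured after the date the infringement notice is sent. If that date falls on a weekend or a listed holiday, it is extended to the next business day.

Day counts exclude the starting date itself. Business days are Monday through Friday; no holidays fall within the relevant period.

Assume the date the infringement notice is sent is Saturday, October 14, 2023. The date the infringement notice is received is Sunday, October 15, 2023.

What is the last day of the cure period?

October 30, 2023

Adding 15 calendar days to October 14, 2023 gives October 29, 2023, which is the last day of the cure period. That falls on a Sunday, so it rolls to the next business day, Monday, October 30, 2023.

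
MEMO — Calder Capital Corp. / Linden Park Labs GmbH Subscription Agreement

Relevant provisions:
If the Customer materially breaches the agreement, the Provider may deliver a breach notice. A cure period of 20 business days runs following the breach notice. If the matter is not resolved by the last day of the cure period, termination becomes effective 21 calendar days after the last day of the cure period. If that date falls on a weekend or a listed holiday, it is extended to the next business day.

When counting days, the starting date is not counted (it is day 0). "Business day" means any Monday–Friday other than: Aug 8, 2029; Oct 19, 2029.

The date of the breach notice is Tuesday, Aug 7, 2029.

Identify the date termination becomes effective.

The last day of the cure period: 20 business days after Tuesday, Aug 7, 2029, skipping weekends and the listed holiday on Aug 8 — Aug 9, Aug 10, Aug 13, Aug 14, …, Sep 3, Sep 4, Sep 5 — lands on Wednesday, Sep 5, 2029.
The date termination becomes effective: Sep 5, 2029 + 21 days = Sep 26, 2029. Sep 26, 2029 is a Wednesday and is not a listed holiday, so no roll-forward applies.

Sep 26, 2029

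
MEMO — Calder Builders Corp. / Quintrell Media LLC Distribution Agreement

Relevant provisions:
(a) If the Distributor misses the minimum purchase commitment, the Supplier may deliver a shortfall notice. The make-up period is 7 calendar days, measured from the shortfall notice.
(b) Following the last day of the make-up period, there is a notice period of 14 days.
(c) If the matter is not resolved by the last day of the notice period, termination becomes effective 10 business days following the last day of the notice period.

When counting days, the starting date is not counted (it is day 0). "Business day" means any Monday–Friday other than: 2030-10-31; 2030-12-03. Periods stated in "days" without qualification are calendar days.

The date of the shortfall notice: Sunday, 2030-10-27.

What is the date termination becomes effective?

The last day of the make-up period: 2030-10-27 + 7 days = 2030-11-03.
The last day of the notice period: 14 calendar days after 2030-11-03 is 2030-11-17.
From Sunday, 2030-11-17, 10 business days (Nov 18, Nov 19, Nov 20, Nov 21, Nov 22, Nov 25, Nov 26, Nov 27, Nov 28, Nov 29, skipping weekends) brings us to Friday, 2030-11-29, which is the date termination becomes effective.

2030-11-29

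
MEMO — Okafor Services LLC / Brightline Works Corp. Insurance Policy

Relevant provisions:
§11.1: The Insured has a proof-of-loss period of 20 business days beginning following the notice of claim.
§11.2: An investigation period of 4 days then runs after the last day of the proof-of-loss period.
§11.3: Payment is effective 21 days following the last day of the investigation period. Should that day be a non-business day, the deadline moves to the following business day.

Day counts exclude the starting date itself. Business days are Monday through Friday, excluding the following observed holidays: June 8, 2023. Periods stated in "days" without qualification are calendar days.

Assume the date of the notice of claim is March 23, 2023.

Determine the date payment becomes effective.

May 15, 2023

From Thursday, March 23, 2023, 20 business days (Mar 24, Mar 27, Mar 28, Mar 29, …, Apr 18, Apr 19, Apr 20, skipping weekends) brings us to Thursday, April 20, 2023, which is the last day of the proof-of-loss period.
Adding 4 calendar days to April 20, 2023 gives April 24, 2023, which is the last day of the investigation period.
Adding 21 calendar days to April 24, 2023 gives May 15, 2023, which is the date payment becomes effective. May 15, 2023 is a Monday and is not a listed holiday, so no roll-forward applies.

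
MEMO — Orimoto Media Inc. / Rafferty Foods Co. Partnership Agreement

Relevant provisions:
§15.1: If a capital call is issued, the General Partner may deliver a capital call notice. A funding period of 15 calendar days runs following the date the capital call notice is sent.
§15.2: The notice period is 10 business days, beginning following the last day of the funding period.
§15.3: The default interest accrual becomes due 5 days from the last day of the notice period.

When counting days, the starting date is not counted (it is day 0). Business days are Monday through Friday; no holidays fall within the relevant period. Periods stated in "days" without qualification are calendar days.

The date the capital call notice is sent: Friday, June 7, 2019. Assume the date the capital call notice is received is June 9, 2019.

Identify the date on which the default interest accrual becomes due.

July 10, 2019

Adding 15 calendar days to June 7, 2019 gives June 22, 2019, which is the last day of the funding period.
From Saturday, June 22, 2019, 10 business days (Jun 24, Jun 25, Jun 26, Jun 27, Jun 28, Jul 1, Jul 2, Jul 3, Jul 4, Jul 5, skipping weekends) brings us to Friday, July 5, 2019, which is the last day of the notice period.
The date on which the default interest accrual becomes due: 5 calendar days after July 5, 2019 is July 10, 2019.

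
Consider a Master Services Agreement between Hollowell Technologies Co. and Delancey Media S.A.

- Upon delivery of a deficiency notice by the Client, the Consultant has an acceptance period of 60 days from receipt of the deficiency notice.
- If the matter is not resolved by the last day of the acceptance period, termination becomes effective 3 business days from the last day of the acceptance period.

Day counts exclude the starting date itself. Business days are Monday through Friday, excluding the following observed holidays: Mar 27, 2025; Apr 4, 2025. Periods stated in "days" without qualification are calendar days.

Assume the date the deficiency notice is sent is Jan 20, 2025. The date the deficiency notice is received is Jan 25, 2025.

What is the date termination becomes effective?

Apr 1, 2025

The last day of the acceptance period: 60 calendar days after Jan 25, 2025 is Mar 26, 2025.
From Wednesday, Mar 26, 2025, 3 business days (Mar 28, Mar 31, Apr 1, skipping weekends and the listed holiday on Mar 27) brings us to Tuesday, Apr 1, 2025, which is the date termination becomes effective.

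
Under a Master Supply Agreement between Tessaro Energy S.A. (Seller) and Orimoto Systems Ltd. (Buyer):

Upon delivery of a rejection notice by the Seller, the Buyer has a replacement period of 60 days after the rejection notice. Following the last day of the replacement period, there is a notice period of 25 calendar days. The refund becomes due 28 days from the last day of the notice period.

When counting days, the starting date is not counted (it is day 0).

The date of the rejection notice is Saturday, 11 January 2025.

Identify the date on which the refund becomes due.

The last day of the replacement period: 60 calendar days after 11 January 2025 is 12 March 2025.
Adding 25 calendar days to 12 March 2025 gives 6 April 2025, which is the last day of the notice period.
Adding 28 calendar days to 6 April 2025 gives 4 May 2025, which is the date on which the refund becomes due.

4 May 2025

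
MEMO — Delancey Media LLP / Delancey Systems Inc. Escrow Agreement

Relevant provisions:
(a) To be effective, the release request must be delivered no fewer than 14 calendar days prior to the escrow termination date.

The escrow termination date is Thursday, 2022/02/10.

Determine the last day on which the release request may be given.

Counting back 14 calendar days from 2022/02/10 gives 2022/01/27.

2022/01/27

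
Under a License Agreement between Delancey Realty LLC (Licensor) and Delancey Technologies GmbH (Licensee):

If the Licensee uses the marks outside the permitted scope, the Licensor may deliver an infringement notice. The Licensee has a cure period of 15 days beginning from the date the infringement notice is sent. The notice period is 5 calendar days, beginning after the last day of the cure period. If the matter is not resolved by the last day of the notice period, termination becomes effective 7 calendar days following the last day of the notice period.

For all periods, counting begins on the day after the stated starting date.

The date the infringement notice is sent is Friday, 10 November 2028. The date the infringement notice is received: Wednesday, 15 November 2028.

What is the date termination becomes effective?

The last day of the cure period: 10 November 2028 + 15 days = 25 November 2028.
The last day of the notice period: 25 November 2028 + 5 days = 30 November 2028.
The date termination becomes effective: 7 calendar days after 30 November 2028 is 7 December 2028.

7 December 2028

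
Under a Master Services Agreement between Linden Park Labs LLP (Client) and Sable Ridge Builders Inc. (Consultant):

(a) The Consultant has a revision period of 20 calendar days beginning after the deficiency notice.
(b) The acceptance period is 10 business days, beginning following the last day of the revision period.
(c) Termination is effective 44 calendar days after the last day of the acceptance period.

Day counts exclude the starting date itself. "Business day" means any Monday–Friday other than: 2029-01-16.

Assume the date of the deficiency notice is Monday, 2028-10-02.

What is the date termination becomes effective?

Adding 20 calendar days to 2028-10-02 gives 2028-10-22, which is the last day of the revision period.
The last day of the acceptance period: 10 business days after Sunday, 2028-10-22, skipping weekends — Oct 23, Oct 24, Oct 25, Oct 26, Oct 27, Oct 30, Oct 31, Nov 1, Nov 2, Nov 3 — lands on Friday, 2028-11-03.
The date termination becomes effective: 2028-11-03 + 44 days = 2028-12-17.

2028-12-17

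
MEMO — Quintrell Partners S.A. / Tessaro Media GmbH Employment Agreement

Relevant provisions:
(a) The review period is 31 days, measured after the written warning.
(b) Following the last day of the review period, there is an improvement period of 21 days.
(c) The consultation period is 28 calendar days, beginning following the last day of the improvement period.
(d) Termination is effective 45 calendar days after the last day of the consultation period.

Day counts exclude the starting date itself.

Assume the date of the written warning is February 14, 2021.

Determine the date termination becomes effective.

June 19, 2021

The last day of the review period: 31 calendar days after February 14, 2021 is March 17, 2021.
The last day of the improvement period: March 17, 2021 + 21 days = April 7, 2021.
The last day of the consultation period: 28 calendar days after April 7, 2021 is May 5, 2021.
The date termination becomes effective: May 5, 2021 + 45 days = June 19, 2021.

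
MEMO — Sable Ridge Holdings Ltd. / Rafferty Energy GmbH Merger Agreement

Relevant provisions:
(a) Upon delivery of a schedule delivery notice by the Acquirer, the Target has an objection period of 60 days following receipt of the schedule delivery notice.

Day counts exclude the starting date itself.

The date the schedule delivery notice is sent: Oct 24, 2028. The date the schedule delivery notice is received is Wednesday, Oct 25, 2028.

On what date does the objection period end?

Dec 24, 2028

Adding 60 calendar days to Oct 25, 2028 gives Dec 24, 2028, which is the last day of the objection period.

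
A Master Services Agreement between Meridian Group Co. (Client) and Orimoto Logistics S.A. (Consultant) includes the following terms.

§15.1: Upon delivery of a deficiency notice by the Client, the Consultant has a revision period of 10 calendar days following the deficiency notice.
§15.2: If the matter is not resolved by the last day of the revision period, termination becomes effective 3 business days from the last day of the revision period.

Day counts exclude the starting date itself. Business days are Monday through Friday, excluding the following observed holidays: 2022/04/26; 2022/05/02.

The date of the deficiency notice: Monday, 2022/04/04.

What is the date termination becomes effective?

2022/04/19

Adding 10 calendar days to 2022/04/04 gives 2022/04/14, which is the last day of the revision period.
The date termination becomes effective: 3 business days after Thursday, 2022/04/14, skipping weekends — Apr 15, Apr 18, Apr 19 — lands on Tuesday, 2022/04/19.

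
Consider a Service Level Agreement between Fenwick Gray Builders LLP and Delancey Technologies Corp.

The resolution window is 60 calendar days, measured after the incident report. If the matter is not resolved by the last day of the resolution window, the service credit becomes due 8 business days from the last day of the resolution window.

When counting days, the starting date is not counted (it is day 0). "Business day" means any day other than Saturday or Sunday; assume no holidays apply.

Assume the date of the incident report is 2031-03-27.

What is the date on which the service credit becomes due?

2031-06-05

Adding 60 calendar days to 2031-03-27 gives 2031-05-26, which is the last day of the resolution window.
The date on which the service credit becomes due: 8 business days after Monday, 2031-05-26, skipping weekends — May 27, May 28, May 29, May 30, Jun 2, Jun 3, Jun 4, Jun 5 — lands on Thursday, 2031-06-05.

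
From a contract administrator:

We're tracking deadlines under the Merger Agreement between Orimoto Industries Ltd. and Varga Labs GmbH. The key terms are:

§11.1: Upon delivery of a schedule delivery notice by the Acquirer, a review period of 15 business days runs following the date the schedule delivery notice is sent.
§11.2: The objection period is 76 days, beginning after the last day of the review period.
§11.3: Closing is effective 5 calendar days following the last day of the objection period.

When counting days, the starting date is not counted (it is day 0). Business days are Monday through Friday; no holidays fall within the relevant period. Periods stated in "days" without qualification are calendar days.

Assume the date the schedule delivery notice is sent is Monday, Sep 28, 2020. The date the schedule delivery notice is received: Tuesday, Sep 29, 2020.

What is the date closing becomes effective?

The last day of the review period: 15 business days after Monday, Sep 28, 2020, skipping weekends — Sep 29, Sep 30, Oct 1, Oct 2, …, Oct 15, Oct 16, Oct 19 — lands on Monday, Oct 19, 2020.
Adding 76 calendar days to Oct 19, 2020 gives Jan 3, 2021, which is the last day of the objection period.
Adding 5 calendar days to Jan 3, 2021 gives Jan 8, 2021, which is the date closing becomes effective.

Jan 8, 2021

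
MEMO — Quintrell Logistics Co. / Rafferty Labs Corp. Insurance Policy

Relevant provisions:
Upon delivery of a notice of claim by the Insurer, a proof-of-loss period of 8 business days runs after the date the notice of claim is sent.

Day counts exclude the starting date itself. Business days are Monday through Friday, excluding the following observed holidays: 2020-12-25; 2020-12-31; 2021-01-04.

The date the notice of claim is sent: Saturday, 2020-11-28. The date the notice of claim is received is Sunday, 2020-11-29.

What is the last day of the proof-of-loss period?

2020-12-09

The last day of the proof-of-loss period: counting 8 business days from Saturday, 2020-11-28 (Nov 30, Dec 1, Dec 2, Dec 3, Dec 4, Dec 7, Dec 8, Dec 9, skipping weekends) reaches Wednesday, 2020-12-09.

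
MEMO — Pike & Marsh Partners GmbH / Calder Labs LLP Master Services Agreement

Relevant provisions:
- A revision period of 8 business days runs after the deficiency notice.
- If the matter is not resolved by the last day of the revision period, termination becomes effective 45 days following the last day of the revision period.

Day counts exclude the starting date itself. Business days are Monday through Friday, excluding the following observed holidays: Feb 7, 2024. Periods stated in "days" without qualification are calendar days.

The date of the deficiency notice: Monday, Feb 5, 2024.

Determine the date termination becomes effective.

From Monday, Feb 5, 2024, 8 business days (Feb 6, Feb 8, Feb 9, Feb 12, Feb 13, Feb 14, Feb 15, Feb 16, skipping weekends and the listed holiday on Feb 7) brings us to Friday, Feb 16, 2024, which is the last day of the revision period.
Adding 45 calendar days to Feb 16, 2024 gives Apr 1, 2024, which is the date termination becomes effective.

Apr 1, 2024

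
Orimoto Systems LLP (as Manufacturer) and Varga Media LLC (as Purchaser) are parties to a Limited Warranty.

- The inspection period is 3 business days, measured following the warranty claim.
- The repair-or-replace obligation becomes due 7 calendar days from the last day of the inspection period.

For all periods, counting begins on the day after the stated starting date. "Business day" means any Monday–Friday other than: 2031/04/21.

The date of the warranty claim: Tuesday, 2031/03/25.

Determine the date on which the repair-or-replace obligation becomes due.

The last day of the inspection period: counting 3 business days from Tuesday, 2031/03/25 (Mar 26, Mar 27, Mar 28, skipping weekends) reaches Friday, 2031/03/28.
The date on which the repair-or-replace obligation becomes due: 2031/03/28 + 7 days = 2031/04/04.

2031/04/04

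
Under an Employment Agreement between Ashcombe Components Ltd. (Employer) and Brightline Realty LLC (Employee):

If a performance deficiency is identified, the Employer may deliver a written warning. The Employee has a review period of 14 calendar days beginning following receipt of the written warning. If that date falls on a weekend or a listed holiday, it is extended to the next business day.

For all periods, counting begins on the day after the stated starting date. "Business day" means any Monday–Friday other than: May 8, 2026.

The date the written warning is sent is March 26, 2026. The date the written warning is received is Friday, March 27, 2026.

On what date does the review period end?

April 10, 2026

Adding 14 calendar days to March 27, 2026 gives April 10, 2026, which is the last day of the review period. April 10, 2026 is a Friday and is not a listed holiday, so no roll-forward applies.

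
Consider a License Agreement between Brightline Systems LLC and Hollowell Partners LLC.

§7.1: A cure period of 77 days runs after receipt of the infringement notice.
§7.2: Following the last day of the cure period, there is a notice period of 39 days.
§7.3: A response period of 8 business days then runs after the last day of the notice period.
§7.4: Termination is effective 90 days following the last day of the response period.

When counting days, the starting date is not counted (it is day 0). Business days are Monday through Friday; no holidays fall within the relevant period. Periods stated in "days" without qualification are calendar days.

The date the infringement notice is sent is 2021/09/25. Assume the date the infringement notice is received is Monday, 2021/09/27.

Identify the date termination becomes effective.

2022/05/03

The last day of the cure period: 2021/09/27 + 77 days = 2021/12/13.
The last day of the notice period: 39 calendar days after 2021/12/13 is 2022/01/21.
The last day of the response period: 8 business days after Friday, 2022/01/21, skipping weekends — Jan 24, Jan 25, Jan 26, Jan 27, Jan 28, Jan 31, Feb 1, Feb 2 — lands on Wednesday, 2022/02/02.
Adding 90 calendar days to 2022/02/02 gives 2022/05/03, which is the date termination becomes effective.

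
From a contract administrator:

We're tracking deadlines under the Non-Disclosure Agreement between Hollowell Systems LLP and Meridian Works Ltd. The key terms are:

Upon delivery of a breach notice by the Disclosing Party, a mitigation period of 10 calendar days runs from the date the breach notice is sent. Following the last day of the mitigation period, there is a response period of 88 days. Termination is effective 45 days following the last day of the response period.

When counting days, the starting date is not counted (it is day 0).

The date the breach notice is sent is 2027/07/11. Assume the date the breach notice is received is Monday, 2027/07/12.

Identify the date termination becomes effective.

The last day of the mitigation period: 2027/07/11 + 10 days = 2027/07/21.
The last day of the response period: 88 calendar days after 2027/07/21 is 2027/10/17.
The date termination becomes effective: 2027/10/17 + 45 days = 2027/12/01.

2027/12/01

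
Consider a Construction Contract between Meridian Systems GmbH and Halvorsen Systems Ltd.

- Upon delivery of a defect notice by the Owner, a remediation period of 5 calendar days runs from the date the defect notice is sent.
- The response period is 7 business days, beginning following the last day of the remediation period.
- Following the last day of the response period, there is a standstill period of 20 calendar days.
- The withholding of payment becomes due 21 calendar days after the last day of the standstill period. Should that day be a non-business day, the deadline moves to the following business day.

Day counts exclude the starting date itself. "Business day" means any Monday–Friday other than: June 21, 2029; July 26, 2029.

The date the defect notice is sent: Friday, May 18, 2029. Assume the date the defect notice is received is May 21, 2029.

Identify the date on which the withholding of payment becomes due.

Adding 5 calendar days to May 18, 2029 gives May 23, 2029, which is the last day of the remediation period.
From Wednesday, May 23, 2029, 7 business days (May 24, May 25, May 28, May 29, May 30, May 31, Jun 1, skipping weekends) brings us to Friday, June 1, 2029, which is the last day of the response period.
The last day of the standstill period: 20 calendar days after June 1, 2029 is June 21, 2029.
The date on which the withholding of payment becomes due: June 21, 2029 + 21 days = July 12, 2029. July 12, 2029 is a Thursday and is not a listed holiday, so no roll-forward applies.

July 12, 2029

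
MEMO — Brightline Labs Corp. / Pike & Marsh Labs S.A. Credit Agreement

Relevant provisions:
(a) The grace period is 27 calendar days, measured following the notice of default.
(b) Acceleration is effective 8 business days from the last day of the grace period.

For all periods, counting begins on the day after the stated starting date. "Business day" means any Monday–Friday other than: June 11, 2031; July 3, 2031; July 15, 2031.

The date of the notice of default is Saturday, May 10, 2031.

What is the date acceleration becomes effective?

The last day of the grace period: May 10, 2031 + 27 days = June 6, 2031.
The date acceleration becomes effective: counting 8 business days from Friday, June 6, 2031 (Jun 9, Jun 10, Jun 12, Jun 13, Jun 16, Jun 17, Jun 18, Jun 19, skipping weekends and the listed holiday on Jun 11) reaches Thursday, June 19, 2031.

June 19, 2031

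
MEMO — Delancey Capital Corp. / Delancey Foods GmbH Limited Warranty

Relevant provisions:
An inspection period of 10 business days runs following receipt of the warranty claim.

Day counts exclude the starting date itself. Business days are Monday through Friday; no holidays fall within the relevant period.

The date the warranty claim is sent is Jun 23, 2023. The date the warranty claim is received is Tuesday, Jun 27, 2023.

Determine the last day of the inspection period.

Jul 11, 2023

The last day of the inspection period: 10 business days after Tuesday, Jun 27, 2023, skipping weekends — Jun 28, Jun 29, Jun 30, Jul 3, Jul 4, Jul 5, Jul 6, Jul 7, Jul 10, Jul 11 — lands on Tuesday, Jul 11, 2023.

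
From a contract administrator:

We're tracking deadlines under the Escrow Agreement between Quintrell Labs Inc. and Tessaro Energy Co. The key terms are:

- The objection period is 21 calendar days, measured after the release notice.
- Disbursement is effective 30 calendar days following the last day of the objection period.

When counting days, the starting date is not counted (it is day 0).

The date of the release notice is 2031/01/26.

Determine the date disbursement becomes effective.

2031/03/18

The last day of the objection period: 21 calendar days after 2031/01/26 is 2031/02/16.
The date disbursement becomes effective: 2031/02/16 + 30 days = 2031/03/18.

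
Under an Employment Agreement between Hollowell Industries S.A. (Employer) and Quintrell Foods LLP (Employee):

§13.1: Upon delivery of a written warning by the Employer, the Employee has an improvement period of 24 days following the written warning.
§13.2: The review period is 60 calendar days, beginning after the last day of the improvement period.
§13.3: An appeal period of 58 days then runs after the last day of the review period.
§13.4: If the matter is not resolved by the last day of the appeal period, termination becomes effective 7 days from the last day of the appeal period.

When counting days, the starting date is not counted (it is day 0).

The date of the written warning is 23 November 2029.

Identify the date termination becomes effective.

21 April 2030

The last day of the improvement period: 24 calendar days after 23 November 2029 is 17 December 2029.
Adding 60 calendar days to 17 December 2029 gives 15 February 2030, which is the last day of the review period.
The last day of the appeal period: 58 calendar days after 15 February 2030 is 14 April 2030.
The date termination becomes effective: 14 April 2030 + 7 days = 21 April 2030.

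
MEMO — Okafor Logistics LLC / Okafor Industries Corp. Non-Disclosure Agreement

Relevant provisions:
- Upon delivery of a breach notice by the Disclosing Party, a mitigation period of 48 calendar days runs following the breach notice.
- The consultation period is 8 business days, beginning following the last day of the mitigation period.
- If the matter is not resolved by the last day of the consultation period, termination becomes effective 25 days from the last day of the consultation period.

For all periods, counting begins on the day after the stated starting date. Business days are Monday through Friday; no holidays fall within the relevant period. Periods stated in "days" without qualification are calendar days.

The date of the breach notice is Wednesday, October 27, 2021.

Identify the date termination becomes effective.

The last day of the mitigation period: 48 calendar days after October 27, 2021 is December 14, 2021.
The last day of the consultation period: 8 business days after Tuesday, December 14, 2021, skipping weekends — Dec 15, Dec 16, Dec 17, Dec 20, Dec 21, Dec 22, Dec 23, Dec 24 — lands on Friday, December 24, 2021.
The date termination becomes effective: December 24, 2021 + 25 days = January 18, 2022.

January 18, 2022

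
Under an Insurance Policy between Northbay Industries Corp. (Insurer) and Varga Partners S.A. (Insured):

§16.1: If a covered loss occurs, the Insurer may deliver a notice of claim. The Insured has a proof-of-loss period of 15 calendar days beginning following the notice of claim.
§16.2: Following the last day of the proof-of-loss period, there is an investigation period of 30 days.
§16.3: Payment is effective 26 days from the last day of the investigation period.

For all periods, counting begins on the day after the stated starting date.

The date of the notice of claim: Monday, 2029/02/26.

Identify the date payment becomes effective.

2029/05/08

The last day of the proof-of-loss period: 15 calendar days after 2029/02/26 is 2029/03/13.
The last day of the investigation period: 30 calendar days after 2029/03/13 is 2029/04/12.
The date payment becomes effective: 26 calendar days after 2029/04/12 is 2029/05/08.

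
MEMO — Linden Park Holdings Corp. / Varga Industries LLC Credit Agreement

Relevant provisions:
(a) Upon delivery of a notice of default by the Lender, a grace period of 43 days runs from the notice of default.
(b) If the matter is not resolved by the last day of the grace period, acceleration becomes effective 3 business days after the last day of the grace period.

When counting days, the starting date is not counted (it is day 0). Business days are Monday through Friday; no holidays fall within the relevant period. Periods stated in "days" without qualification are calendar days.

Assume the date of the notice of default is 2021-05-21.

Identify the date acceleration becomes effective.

2021-07-07

The last day of the grace period: 2021-05-21 + 43 days = 2021-07-03.
The date acceleration becomes effective: counting 3 business days from Saturday, 2021-07-03 (Jul 5, Jul 6, Jul 7, skipping weekends) reaches Wednesday, 2021-07-07.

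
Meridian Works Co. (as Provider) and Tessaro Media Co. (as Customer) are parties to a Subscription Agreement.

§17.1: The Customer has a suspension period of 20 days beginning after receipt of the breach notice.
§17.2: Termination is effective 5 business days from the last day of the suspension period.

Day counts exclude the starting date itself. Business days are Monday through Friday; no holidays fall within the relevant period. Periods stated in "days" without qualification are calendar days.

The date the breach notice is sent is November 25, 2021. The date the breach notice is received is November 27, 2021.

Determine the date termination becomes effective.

The last day of the suspension period: 20 calendar days after November 27, 2021 is December 17, 2021.
From Friday, December 17, 2021, 5 business days (Dec 20, Dec 21, Dec 22, Dec 23, Dec 24, skipping weekends) brings us to Friday, December 24, 2021, which is the date termination becomes effective.

December 24, 2021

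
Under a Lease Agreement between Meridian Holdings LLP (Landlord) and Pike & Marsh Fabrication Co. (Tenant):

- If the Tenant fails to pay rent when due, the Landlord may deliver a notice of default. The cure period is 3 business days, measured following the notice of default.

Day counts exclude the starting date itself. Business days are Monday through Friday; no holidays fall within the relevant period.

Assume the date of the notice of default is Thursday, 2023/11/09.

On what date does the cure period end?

2023/11/14

The last day of the cure period: counting 3 business days from Thursday, 2023/11/09 (Nov 10, Nov 13, Nov 14, skipping weekends) reaches Tuesday, 2023/11/14.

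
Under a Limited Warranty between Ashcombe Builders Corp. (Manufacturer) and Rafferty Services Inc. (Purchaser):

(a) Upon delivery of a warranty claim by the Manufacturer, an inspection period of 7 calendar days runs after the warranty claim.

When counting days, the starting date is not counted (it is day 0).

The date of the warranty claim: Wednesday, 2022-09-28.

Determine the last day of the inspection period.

Adding 7 calendar days to 2022-09-28 gives 2022-10-05, which is the last day of the inspection period.

2022-10-05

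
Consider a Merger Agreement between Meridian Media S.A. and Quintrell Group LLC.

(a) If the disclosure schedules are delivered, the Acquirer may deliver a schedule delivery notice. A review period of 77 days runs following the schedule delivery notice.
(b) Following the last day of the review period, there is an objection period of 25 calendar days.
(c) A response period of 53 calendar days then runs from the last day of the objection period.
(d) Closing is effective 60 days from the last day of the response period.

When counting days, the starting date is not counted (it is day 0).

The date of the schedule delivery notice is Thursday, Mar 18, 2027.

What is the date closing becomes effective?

The last day of the review period: 77 calendar days after Mar 18, 2027 is Jun 3, 2027.
The last day of the objection period: 25 calendar days after Jun 3, 2027 is Jun 28, 2027.
The last day of the response period: 53 calendar days after Jun 28, 2027 is Aug 20, 2027.
Adding 60 calendar days to Aug 20, 2027 gives Oct 19, 2027, which is the date closing becomes effective.

Oct 19, 2027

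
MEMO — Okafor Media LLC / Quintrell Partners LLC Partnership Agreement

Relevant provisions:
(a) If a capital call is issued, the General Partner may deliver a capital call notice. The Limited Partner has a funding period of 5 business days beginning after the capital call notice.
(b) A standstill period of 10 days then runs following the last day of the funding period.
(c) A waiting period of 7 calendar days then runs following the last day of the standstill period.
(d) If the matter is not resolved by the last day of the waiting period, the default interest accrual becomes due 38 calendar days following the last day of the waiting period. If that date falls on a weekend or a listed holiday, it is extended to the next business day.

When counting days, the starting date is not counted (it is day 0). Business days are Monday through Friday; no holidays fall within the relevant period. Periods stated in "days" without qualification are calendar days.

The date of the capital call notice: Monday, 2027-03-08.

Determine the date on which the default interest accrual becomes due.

From Monday, 2027-03-08, 5 business days (Mar 9, Mar 10, Mar 11, Mar 12, Mar 15, skipping weekends) brings us to Monday, 2027-03-15, which is the last day of the funding period.
The last day of the standstill period: 10 calendar days after 2027-03-15 is 2027-03-25.
Adding 7 calendar days to 2027-03-25 gives 2027-04-01, which is the last day of the waiting period.
The date on which the default interest accrual becomes due: 2027-04-01 + 38 days = 2027-05-09. That falls on a Sunday, so it rolls to the next business day, Monday, 2027-05-10.

2027-05-10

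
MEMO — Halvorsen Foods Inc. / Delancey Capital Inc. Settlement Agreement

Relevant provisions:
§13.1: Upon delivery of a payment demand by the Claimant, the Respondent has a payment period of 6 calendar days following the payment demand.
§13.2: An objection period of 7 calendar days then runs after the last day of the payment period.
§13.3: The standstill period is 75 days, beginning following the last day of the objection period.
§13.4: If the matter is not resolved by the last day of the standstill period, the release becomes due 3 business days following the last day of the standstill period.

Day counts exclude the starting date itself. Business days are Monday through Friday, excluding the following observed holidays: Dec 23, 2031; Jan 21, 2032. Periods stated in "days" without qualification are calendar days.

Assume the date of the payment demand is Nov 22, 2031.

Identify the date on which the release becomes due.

The last day of the payment period: Nov 22, 2031 + 6 days = Nov 28, 2031.
The last day of the objection period: Nov 28, 2031 + 7 days = Dec 5, 2031.
The last day of the standstill period: Dec 5, 2031 + 75 days = Feb 18, 2032.
The date on which the release becomes due: counting 3 business days from Wednesday, Feb 18, 2032 (Feb 19, Feb 20, Feb 23, skipping weekends) reaches Monday, Feb 23, 2032.

Feb 23, 2032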